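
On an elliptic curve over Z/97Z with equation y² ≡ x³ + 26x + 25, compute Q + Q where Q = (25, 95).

tangent at (25, 95): λ = (3·25² + 26)/(2·95) ≡ 58/93. 93⁻¹ ≡ 24 (mod 97) since 93·24 = 2232 ≡ 1, so λ ≡ 58·24 ≡ 34.
  x = λ² - 25 - 25 = 1156 - 50 ≡ 39; y = λ·(25 - 39) - 95 ≡ 11. → (39, 11)

(39, 11)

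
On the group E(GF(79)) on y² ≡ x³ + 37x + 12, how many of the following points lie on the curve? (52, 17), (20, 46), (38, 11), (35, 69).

3

(52, 17): 17² ≡ 52, rhs ≡ 28 → off.
(20, 46): 46² ≡ 62, rhs ≡ 62 → on.
(38, 11): 11² ≡ 42, rhs ≡ 42 → on.
(35, 69): 69² ≡ 21, rhs ≡ 21 → on.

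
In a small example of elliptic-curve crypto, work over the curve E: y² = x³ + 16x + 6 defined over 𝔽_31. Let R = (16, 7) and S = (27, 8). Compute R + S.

(29, 20)

(16, 7) + (27, 8). λ = (8 - 7)/(27 - 16) ≡ 1/11 mod 31. 11⁻¹ ≡ 17 (mod 31), so λ ≡ 17.
  x = λ² - 16 - 27 = 289 - 43 ≡ 29; y = λ·(16 - 29) - 7 ≡ 20. → (29, 20)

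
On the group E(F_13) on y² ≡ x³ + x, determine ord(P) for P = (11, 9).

2P: tangent at (11, 9): λ = (3·11² + 1)/(2·9) ≡ 0/5. 5⁻¹ ≡ 8 (mod 13), so λ ≡ 0·8 ≡ 0.
  x = λ² - 11 - 11 = 0 - 22 ≡ 4; y = λ·(11 - 4) - 9 ≡ 4. → (4, 4)
3P: (4, 4) + (11, 9). λ = (9 - 4)/(11 - 4) ≡ 5/7 mod 13. 7⁻¹ ≡ 2 (mod 13) since 7·2 = 14 ≡ 1, so λ ≡ 10.
  x = λ² - 4 - 11 = 100 - 15 ≡ 7; y = λ·(4 - 7) - 4 ≡ 5. → (7, 5)
4P: (7, 5) + (11, 9). λ = (9 - 5)/(11 - 7) ≡ 4/4 mod 13. 4⁻¹ ≡ 10 (mod 13), so λ ≡ 1.
  x = λ² - 7 - 11 = 1 - 18 ≡ 9; y = λ·(7 - 9) - 5 ≡ 6. → (9, 6)
5P: (9, 6) + (11, 9). λ = (9 - 6)/(11 - 9) ≡ 3/2 mod 13. 2⁻¹ ≡ 7 (mod 13), so λ ≡ 8.
  x = λ² - 9 - 11 = 64 - 20 ≡ 5; y = λ·(9 - 5) - 6 ≡ 0. → (5, 0)
6P: (5, 0) + (11, 9). λ = (9 - 0)/(11 - 5) ≡ 9/6 mod 13. 6⁻¹ ≡ 11 (mod 13), so λ ≡ 8.
  x = λ² - 5 - 11 = 64 - 16 ≡ 9; y = λ·(5 - 9) - 0 ≡ 7. → (9, 7)
7P: (9, 7) + (11, 9). λ = (9 - 7)/(11 - 9) ≡ 2/2 mod 13. 2⁻¹ ≡ 7 (mod 13), so λ ≡ 1.
  x = λ² - 9 - 11 = 1 - 20 ≡ 7; y = λ·(9 - 7) - 7 ≡ 8. → (7, 8)
8P: (7, 8) + (11, 9). λ = (9 - 8)/(11 - 7) ≡ 1/4 mod 13. 4⁻¹ ≡ 10 (mod 13), so λ ≡ 10.
  x = λ² - 7 - 11 = 100 - 18 ≡ 4; y = λ·(7 - 4) - 8 ≡ 9. → (4, 9)
9P: (4, 9) + (11, 9). λ = (9 - 9)/(11 - 4) ≡ 0/7 mod 13. 7⁻¹ ≡ 2 (mod 13), so λ ≡ 0.
  x = λ² - 4 - 11 = 0 - 15 ≡ 11; y = λ·(4 - 11) - 9 ≡ 4. → (11, 4)
10P: (11, 4) + (11, 9): same x and y₁ ≡ -y₂, so the sum is ∞.
10P = ∞, so the order is 10.

10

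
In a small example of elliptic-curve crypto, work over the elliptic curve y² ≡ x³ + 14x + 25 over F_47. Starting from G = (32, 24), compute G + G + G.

(38, 4)

Repeated addition: build up to 3G.
2G: tangent at (32, 24): λ = (3·32² + 14)/(2·24) ≡ 31/1. 1⁻¹ ≡ 1 (mod 47), so λ ≡ 31·1 ≡ 31.
  x = λ² - 32 - 32 = 961 - 64 ≡ 4; y = λ·(32 - 4) - 24 ≡ 45. → (4, 45)
3G: (4, 45) + (32, 24). λ = (24 - 45)/(32 - 4) ≡ 26/28 mod 47. 28⁻¹ ≡ 42 (mod 47) since 28·42 = 1176 ≡ 1, so λ ≡ 11.
  x = λ² - 4 - 32 = 121 - 36 ≡ 38; y = λ·(4 - 38) - 45 ≡ 4. → (38, 4)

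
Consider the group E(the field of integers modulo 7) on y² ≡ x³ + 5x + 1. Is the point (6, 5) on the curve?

y² = 5² ≡ 4; x³ + 5x + 1 = 247 ≡ 2 (mod 7). 4 ≠ 2.

no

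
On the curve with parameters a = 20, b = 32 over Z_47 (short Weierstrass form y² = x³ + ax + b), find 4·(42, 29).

Write P = (42, 29).
Double-and-add on 4 = (100)₂. Start with P = (42, 29) for the leading 1-bit.
double: tangent at (42, 29): λ = (3·42² + 20)/(2·29) ≡ 1/11. 11⁻¹ ≡ 30 (mod 47) since 11·30 = 330 ≡ 1, so λ ≡ 1·30 ≡ 30.
  x = λ² - 42 - 42 = 900 - 84 ≡ 17; y = λ·(42 - 17) - 29 ≡ 16. → (17, 16)
double: tangent at (17, 16): λ = (3·17² + 20)/(2·16) ≡ 41/32. 32⁻¹ ≡ 25 (mod 47), so λ ≡ 41·25 ≡ 38.
  x = λ² - 17 - 17 = 1444 - 34 ≡ 0; y = λ·(17 - 0) - 16 ≡ 19. → (0, 19)

(0, 19)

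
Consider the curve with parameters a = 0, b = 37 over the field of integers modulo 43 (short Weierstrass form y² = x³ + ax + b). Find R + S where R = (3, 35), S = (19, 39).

(13, 27)

(3, 35) + (19, 39). λ = (39 - 35)/(19 - 3) ≡ 4/16 mod 43. 16⁻¹ ≡ 35 (mod 43) since 16·35 = 560 ≡ 1, so λ ≡ 11.
  x = λ² - 3 - 19 = 121 - 22 ≡ 13; y = λ·(3 - 13) - 35 ≡ 27. → (13, 27)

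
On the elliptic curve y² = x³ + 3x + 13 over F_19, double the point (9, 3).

tangent at (9, 3): λ = (3·9² + 3)/(2·3) ≡ 18/6. 6⁻¹ ≡ 16 (mod 19), so λ ≡ 18·16 ≡ 3.
  x = λ² - 9 - 9 = 9 - 18 ≡ 10; y = λ·(9 - 10) - 3 ≡ 13. → (10, 13)

(10, 13)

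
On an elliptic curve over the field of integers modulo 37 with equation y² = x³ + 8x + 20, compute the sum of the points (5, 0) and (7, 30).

(28, 25)

(5, 0) + (7, 30). λ = (30 - 0)/(7 - 5) ≡ 30/2 mod 37. 2⁻¹ ≡ 19 (mod 37), so λ ≡ 15.
  x = λ² - 5 - 7 = 225 - 12 ≡ 28; y = λ·(5 - 28) - 0 ≡ 25. → (28, 25)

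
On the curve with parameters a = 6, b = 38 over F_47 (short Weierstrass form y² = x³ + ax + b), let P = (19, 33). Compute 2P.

(11, 5)

tangent at (19, 33): λ = (3·19² + 6)/(2·33) ≡ 8/19. 19⁻¹ ≡ 5 (mod 47) since 19·5 = 95 ≡ 1, so λ ≡ 8·5 ≡ 40.
  x = λ² - 19 - 19 = 1600 - 38 ≡ 11; y = λ·(19 - 11) - 33 ≡ 5. → (11, 5)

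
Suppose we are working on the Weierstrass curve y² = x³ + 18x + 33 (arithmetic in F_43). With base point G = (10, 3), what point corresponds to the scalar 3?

(6, 23)

Repeated addition: build up to 3G.
2G: tangent at (10, 3): λ = (3·10² + 18)/(2·3) ≡ 17/6. 6⁻¹ ≡ 36 (mod 43), so λ ≡ 17·36 ≡ 10.
  x = λ² - 10 - 10 = 100 - 20 ≡ 37; y = λ·(10 - 37) - 3 ≡ 28. → (37, 28)
3G: (37, 28) + (10, 3). λ = (3 - 28)/(10 - 37) ≡ 18/16 mod 43. 16⁻¹ ≡ 35 (mod 43) since 16·35 = 560 ≡ 1, so λ ≡ 28.
  x = λ² - 37 - 10 = 784 - 47 ≡ 6; y = λ·(37 - 6) - 28 ≡ 23. → (6, 23)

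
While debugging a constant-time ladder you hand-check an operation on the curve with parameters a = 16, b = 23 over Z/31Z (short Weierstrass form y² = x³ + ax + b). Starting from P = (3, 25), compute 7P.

Double-and-add on 7 = (111)₂. Start with P = (3, 25) for the leading 1-bit.
double: tangent at (3, 25): λ = (3·3² + 16)/(2·25) ≡ 12/19. 19⁻¹ ≡ 18 (mod 31) since 19·18 = 342 ≡ 1, so λ ≡ 12·18 ≡ 30.
  x = λ² - 3 - 3 = 900 - 6 ≡ 26; y = λ·(3 - 26) - 25 ≡ 29. → (26, 29)
add P: (26, 29) + (3, 25). λ = (25 - 29)/(3 - 26) ≡ 27/8 mod 31. 8⁻¹ ≡ 4 (mod 31), so λ ≡ 15.
  x = λ² - 26 - 3 = 225 - 29 ≡ 10; y = λ·(26 - 10) - 29 ≡ 25. → (10, 25)
double: tangent at (10, 25): λ = (3·10² + 16)/(2·25) ≡ 6/19. 19⁻¹ ≡ 18 (mod 31) since 19·18 = 342 ≡ 1, so λ ≡ 6·18 ≡ 15.
  x = λ² - 10 - 10 = 225 - 20 ≡ 19; y = λ·(10 - 19) - 25 ≡ 26. → (19, 26)
add P: (19, 26) + (3, 25). λ = (25 - 26)/(3 - 19) ≡ 30/15 mod 31. 15⁻¹ ≡ 29 (mod 31), so λ ≡ 2.
  x = λ² - 19 - 3 = 4 - 22 ≡ 13; y = λ·(19 - 13) - 26 ≡ 17. → (13, 17)

(13, 17)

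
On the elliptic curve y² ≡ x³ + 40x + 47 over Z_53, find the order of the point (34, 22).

2P: tangent at (34, 22): λ = (3·34² + 40)/(2·22) ≡ 10/44. 44⁻¹ ≡ 47 (mod 53) since 44·47 = 2068 ≡ 1, so λ ≡ 10·47 ≡ 46.
  x = λ² - 34 - 34 = 2116 - 68 ≡ 34; y = λ·(34 - 34) - 22 ≡ 31. → (34, 31)
3P: (34, 31) + (34, 22): same x and y₁ ≡ -y₂, so the sum is the point at infinity.
3P = the point at infinity, so the order is 3.

3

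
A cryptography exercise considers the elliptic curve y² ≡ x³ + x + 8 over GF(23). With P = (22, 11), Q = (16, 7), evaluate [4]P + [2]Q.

First 4P:
Repeated addition: build up to 4P.
2P: tangent at (22, 11): λ = (3·22² + 1)/(2·11) ≡ 4/22. 22⁻¹ ≡ 22 (mod 23), so λ ≡ 4·22 ≡ 19.
  x = λ² - 22 - 22 = 361 - 44 ≡ 18; y = λ·(22 - 18) - 11 ≡ 19. → (18, 19)
3P: (18, 19) + (22, 11). λ = (11 - 19)/(22 - 18) ≡ 15/4 mod 23. 4⁻¹ ≡ 6 (mod 23), so λ ≡ 21.
  x = λ² - 18 - 22 = 441 - 40 ≡ 10; y = λ·(18 - 10) - 19 ≡ 11. → (10, 11)
4P: (10, 11) + (22, 11). λ = (11 - 11)/(22 - 10) ≡ 0/12 mod 23. 12⁻¹ ≡ 2 (mod 23) since 12·2 = 24 ≡ 1, so λ ≡ 0.
  x = λ² - 10 - 22 = 0 - 32 ≡ 14; y = λ·(10 - 14) - 11 ≡ 12. → (14, 12)
4P = (14, 12).
Next 2Q:
Repeated addition: build up to 2Q.
2Q: tangent at (16, 7): λ = (3·16² + 1)/(2·7) ≡ 10/14. 14⁻¹ ≡ 5 (mod 23) since 14·5 = 70 ≡ 1, so λ ≡ 10·5 ≡ 4.
  x = λ² - 16 - 16 = 16 - 32 ≡ 7; y = λ·(16 - 7) - 7 ≡ 6. → (7, 6)
2Q = (7, 6).
Finally 4P + 2Q:
(14, 12) + (7, 6). λ = (6 - 12)/(7 - 14) ≡ 17/16 mod 23. 16⁻¹ ≡ 13 (mod 23) since 16·13 = 208 ≡ 1, so λ ≡ 14.
  x = λ² - 14 - 7 = 196 - 21 ≡ 14; y = λ·(14 - 14) - 12 ≡ 11. → (14, 11)

(14, 11)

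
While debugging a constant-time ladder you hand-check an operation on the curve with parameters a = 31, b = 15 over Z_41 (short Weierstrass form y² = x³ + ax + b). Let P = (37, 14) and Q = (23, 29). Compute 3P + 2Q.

(15, 40)

First 3P:
Repeated addition: build up to 3P.
2P: tangent at (37, 14): λ = (3·37² + 31)/(2·14) ≡ 38/28. 28⁻¹ ≡ 22 (mod 41) since 28·22 = 616 ≡ 1, so λ ≡ 38·22 ≡ 16.
  x = λ² - 37 - 37 = 256 - 74 ≡ 18; y = λ·(37 - 18) - 14 ≡ 3. → (18, 3)
3P: (18, 3) + (37, 14). λ = (14 - 3)/(37 - 18) ≡ 11/19 mod 41. 19⁻¹ ≡ 13 (mod 41), so λ ≡ 20.
  x = λ² - 18 - 37 = 400 - 55 ≡ 17; y = λ·(18 - 17) - 3 ≡ 17. → (17, 17)
3P = (17, 17).
Next 2Q:
Repeated addition: build up to 2Q.
2Q: tangent at (23, 29): λ = (3·23² + 31)/(2·29) ≡ 19/17. 17⁻¹ ≡ 29 (mod 41) since 17·29 = 493 ≡ 1, so λ ≡ 19·29 ≡ 18.
  x = λ² - 23 - 23 = 324 - 46 ≡ 32; y = λ·(23 - 32) - 29 ≡ 14. → (32, 14)
2Q = (32, 14).
Finally 3P + 2Q:
(17, 17) + (32, 14). λ = (14 - 17)/(32 - 17) ≡ 38/15 mod 41. 15⁻¹ ≡ 11 (mod 41) since 15·11 = 165 ≡ 1, so λ ≡ 8.
  x = λ² - 17 - 32 = 64 - 49 ≡ 15; y = λ·(17 - 15) - 17 ≡ 40. → (15, 40)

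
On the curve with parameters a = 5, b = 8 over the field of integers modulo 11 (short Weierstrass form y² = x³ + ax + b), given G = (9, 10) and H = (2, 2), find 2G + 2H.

(6, 10)

First 2G:
Repeated addition: build up to 2G.
2G: tangent at (9, 10): λ = (3·9² + 5)/(2·10) ≡ 6/9. 9⁻¹ ≡ 5 (mod 11) since 9·5 = 45 ≡ 1, so λ ≡ 6·5 ≡ 8.
  x = λ² - 9 - 9 = 64 - 18 ≡ 2; y = λ·(9 - 2) - 10 ≡ 2. → (2, 2)
2G = (2, 2).
Next 2H:
Repeated addition: build up to 2H.
2H: tangent at (2, 2): λ = (3·2² + 5)/(2·2) ≡ 6/4. 4⁻¹ ≡ 3 (mod 11), so λ ≡ 6·3 ≡ 7.
  x = λ² - 2 - 2 = 49 - 4 ≡ 1; y = λ·(2 - 1) - 2 ≡ 5. → (1, 5)
2H = (1, 5).
Finally 2G + 2H:
(2, 2) + (1, 5). λ = (5 - 2)/(1 - 2) ≡ 3/10 mod 11. 10⁻¹ ≡ 10 (mod 11), so λ ≡ 8.
  x = λ² - 2 - 1 = 64 - 3 ≡ 6; y = λ·(2 - 6) - 2 ≡ 10. → (6, 10)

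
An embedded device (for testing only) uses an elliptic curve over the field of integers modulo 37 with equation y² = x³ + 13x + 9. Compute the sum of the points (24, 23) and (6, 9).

(24, 23) + (6, 9). λ = (9 - 23)/(6 - 24) ≡ 23/19 mod 37. 19⁻¹ ≡ 2 (mod 37), so λ ≡ 9.
  x = λ² - 24 - 6 = 81 - 30 ≡ 14; y = λ·(24 - 14) - 23 ≡ 30. → (14, 30)

(14, 30)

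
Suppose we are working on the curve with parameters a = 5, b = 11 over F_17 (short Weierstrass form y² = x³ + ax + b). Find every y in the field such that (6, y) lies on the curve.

6, 11

x³ + 5x + 11 = 257 ≡ 2 (mod 17).
Square roots of 2 mod 17: 6 and 11 (since 6² = 36 ≡ 2).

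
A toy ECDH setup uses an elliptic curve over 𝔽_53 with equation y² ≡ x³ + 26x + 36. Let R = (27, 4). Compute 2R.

tangent at (27, 4): λ = (3·27² + 26)/(2·4) ≡ 40/8. 8⁻¹ ≡ 20 (mod 53), so λ ≡ 40·20 ≡ 5.
  x = λ² - 27 - 27 = 25 - 54 ≡ 24; y = λ·(27 - 24) - 4 ≡ 11. → (24, 11)

(24, 11)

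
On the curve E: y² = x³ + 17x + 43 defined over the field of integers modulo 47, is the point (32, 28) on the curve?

yes

y² = 28² ≡ 32; x³ + 17x + 43 = 33355 ≡ 32 (mod 47). 32 = 32.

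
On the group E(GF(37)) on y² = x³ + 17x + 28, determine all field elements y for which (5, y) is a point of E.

x³ + 17x + 28 = 238 ≡ 16 (mod 37).
Square roots of 16 mod 37: 4 and 33 (since 4² = 16 ≡ 16).

4, 33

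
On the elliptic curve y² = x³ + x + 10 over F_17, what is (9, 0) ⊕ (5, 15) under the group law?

(16, 5)

(9, 0) + (5, 15). λ = (15 - 0)/(5 - 9) ≡ 15/13 mod 17. 13⁻¹ ≡ 4 (mod 17) since 13·4 = 52 ≡ 1, so λ ≡ 9.
  x = λ² - 9 - 5 = 81 - 14 ≡ 16; y = λ·(9 - 16) - 0 ≡ 5. → (16, 5)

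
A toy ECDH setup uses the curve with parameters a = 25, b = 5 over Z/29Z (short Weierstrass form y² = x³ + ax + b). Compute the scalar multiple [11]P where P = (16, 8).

Double-and-add on 11 = (1011)₂. Start with P = (16, 8) for the leading 1-bit.
double: tangent at (16, 8): λ = (3·16² + 25)/(2·8) ≡ 10/16. 16⁻¹ ≡ 20 (mod 29), so λ ≡ 10·20 ≡ 26.
  x = λ² - 16 - 16 = 676 - 32 ≡ 6; y = λ·(16 - 6) - 8 ≡ 20. → (6, 20)
double: tangent at (6, 20): λ = (3·6² + 25)/(2·20) ≡ 17/11. 11⁻¹ ≡ 8 (mod 29), so λ ≡ 17·8 ≡ 20.
  x = λ² - 6 - 6 = 400 - 12 ≡ 11; y = λ·(6 - 11) - 20 ≡ 25. → (11, 25)
add P: (11, 25) + (16, 8). λ = (8 - 25)/(16 - 11) ≡ 12/5 mod 29. 5⁻¹ ≡ 6 (mod 29), so λ ≡ 14.
  x = λ² - 11 - 16 = 196 - 27 ≡ 24; y = λ·(11 - 24) - 25 ≡ 25. → (24, 25)
double: tangent at (24, 25): λ = (3·24² + 25)/(2·25) ≡ 13/21. 21⁻¹ ≡ 18 (mod 29) since 21·18 = 378 ≡ 1, so λ ≡ 13·18 ≡ 2.
  x = λ² - 24 - 24 = 4 - 48 ≡ 14; y = λ·(24 - 14) - 25 ≡ 24. → (14, 24)
add P: (14, 24) + (16, 8). λ = (8 - 24)/(16 - 14) ≡ 13/2 mod 29. 2⁻¹ ≡ 15 (mod 29) since 2·15 = 30 ≡ 1, so λ ≡ 21.
  x = λ² - 14 - 16 = 441 - 30 ≡ 5; y = λ·(14 - 5) - 24 ≡ 20. → (5, 20)

(5, 20)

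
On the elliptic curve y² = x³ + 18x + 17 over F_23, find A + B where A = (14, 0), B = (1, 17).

(14, 0) + (1, 17). λ = (17 - 0)/(1 - 14) ≡ 17/10 mod 23. 10⁻¹ ≡ 7 (mod 23), so λ ≡ 4.
  x = λ² - 14 - 1 = 16 - 15 ≡ 1; y = λ·(14 - 1) - 0 ≡ 6. → (1, 6)

(1, 6)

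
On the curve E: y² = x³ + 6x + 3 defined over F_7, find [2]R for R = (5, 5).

(5, 2)

tangent at (5, 5): λ = (3·5² + 6)/(2·5) ≡ 4/3. 3⁻¹ ≡ 5 (mod 7) since 3·5 = 15 ≡ 1, so λ ≡ 4·5 ≡ 6.
  x = λ² - 5 - 5 = 36 - 10 ≡ 5; y = λ·(5 - 5) - 5 ≡ 2. → (5, 2)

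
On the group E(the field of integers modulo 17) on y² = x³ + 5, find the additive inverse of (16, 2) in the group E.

-(16, 2) = (16, -2 mod 17) = (16, 15).

(16, 15)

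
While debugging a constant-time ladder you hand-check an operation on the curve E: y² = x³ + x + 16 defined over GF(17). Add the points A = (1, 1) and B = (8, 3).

(1, 1) + (8, 3). λ = (3 - 1)/(8 - 1) ≡ 2/7 mod 17. 7⁻¹ ≡ 5 (mod 17) since 7·5 = 35 ≡ 1, so λ ≡ 10.
  x = λ² - 1 - 8 = 100 - 9 ≡ 6; y = λ·(1 - 6) - 1 ≡ 0. → (6, 0)

(6, 0)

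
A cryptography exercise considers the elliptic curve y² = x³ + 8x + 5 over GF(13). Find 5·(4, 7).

(7, 12)

Write P = (4, 7).
Double-and-add on 5 = (101)₂. Start with P = (4, 7) for the leading 1-bit.
double: tangent at (4, 7): λ = (3·4² + 8)/(2·7) ≡ 4/1. 1⁻¹ ≡ 1 (mod 13) since 1·1 = 1 ≡ 1, so λ ≡ 4·1 ≡ 4.
  x = λ² - 4 - 4 = 16 - 8 ≡ 8; y = λ·(4 - 8) - 7 ≡ 3. → (8, 3)
double: tangent at (8, 3): λ = (3·8² + 8)/(2·3) ≡ 5/6. 6⁻¹ ≡ 11 (mod 13), so λ ≡ 5·11 ≡ 3.
  x = λ² - 8 - 8 = 9 - 16 ≡ 6; y = λ·(8 - 6) - 3 ≡ 3. → (6, 3)
add P: (6, 3) + (4, 7). λ = (7 - 3)/(4 - 6) ≡ 4/11 mod 13. 11⁻¹ ≡ 6 (mod 13), so λ ≡ 11.
  x = λ² - 6 - 4 = 121 - 10 ≡ 7; y = λ·(6 - 7) - 3 ≡ 12. → (7, 12)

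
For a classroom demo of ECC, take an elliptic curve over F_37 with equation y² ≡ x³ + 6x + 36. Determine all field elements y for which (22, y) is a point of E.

x³ + 6x + 36 = 10816 ≡ 12 (mod 37).
Square roots of 12 mod 37: 7 and 30 (since 7² = 49 ≡ 12).

7, 30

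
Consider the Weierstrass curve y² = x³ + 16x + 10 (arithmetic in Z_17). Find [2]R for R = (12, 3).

tangent at (12, 3): λ = (3·12² + 16)/(2·3) ≡ 6/6. 6⁻¹ ≡ 3 (mod 17), so λ ≡ 6·3 ≡ 1.
  x = λ² - 12 - 12 = 1 - 24 ≡ 11; y = λ·(12 - 11) - 3 ≡ 15. → (11, 15)

(11, 15)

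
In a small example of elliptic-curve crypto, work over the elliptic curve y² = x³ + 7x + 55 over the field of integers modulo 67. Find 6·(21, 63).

(0, 51)

Write G = (21, 63).
Double-and-add on 6 = (110)₂. Start with G = (21, 63) for the leading 1-bit.
double: tangent at (21, 63): λ = (3·21² + 7)/(2·63) ≡ 57/59. 59⁻¹ ≡ 25 (mod 67), so λ ≡ 57·25 ≡ 18.
  x = λ² - 21 - 21 = 324 - 42 ≡ 14; y = λ·(21 - 14) - 63 ≡ 63. → (14, 63)
add G: (14, 63) + (21, 63). λ = (63 - 63)/(21 - 14) ≡ 0/7 mod 67. 7⁻¹ ≡ 48 (mod 67) since 7·48 = 336 ≡ 1, so λ ≡ 0.
  x = λ² - 14 - 21 = 0 - 35 ≡ 32; y = λ·(14 - 32) - 63 ≡ 4. → (32, 4)
double: tangent at (32, 4): λ = (3·32² + 7)/(2·4) ≡ 64/8. 8⁻¹ ≡ 42 (mod 67) since 8·42 = 336 ≡ 1, so λ ≡ 64·42 ≡ 8.
  x = λ² - 32 - 32 = 64 - 64 ≡ 0; y = λ·(32 - 0) - 4 ≡ 51. → (0, 51)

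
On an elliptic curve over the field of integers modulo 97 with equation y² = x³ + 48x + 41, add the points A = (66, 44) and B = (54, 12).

(66, 44) + (54, 12). λ = (12 - 44)/(54 - 66) ≡ 65/85 mod 97. 85⁻¹ ≡ 8 (mod 97) since 85·8 = 680 ≡ 1, so λ ≡ 35.
  x = λ² - 66 - 54 = 1225 - 120 ≡ 38; y = λ·(66 - 38) - 44 ≡ 63. → (38, 63)

(38, 63)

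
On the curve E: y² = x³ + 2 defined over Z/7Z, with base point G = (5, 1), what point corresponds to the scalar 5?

(5, 6)

Double-and-add on 5 = (101)₂. Start with G = (5, 1) for the leading 1-bit.
double: tangent at (5, 1): λ = (3·5² + 0)/(2·1) ≡ 5/2. 2⁻¹ ≡ 4 (mod 7), so λ ≡ 5·4 ≡ 6.
  x = λ² - 5 - 5 = 36 - 10 ≡ 5; y = λ·(5 - 5) - 1 ≡ 6. → (5, 6)
double: tangent at (5, 6): λ = (3·5² + 0)/(2·6) ≡ 5/5. 5⁻¹ ≡ 3 (mod 7) since 5·3 = 15 ≡ 1, so λ ≡ 5·3 ≡ 1.
  x = λ² - 5 - 5 = 1 - 10 ≡ 5; y = λ·(5 - 5) - 6 ≡ 1. → (5, 1)
add G: tangent at (5, 1): λ = (3·5² + 0)/(2·1) ≡ 5/2. 2⁻¹ ≡ 4 (mod 7), so λ ≡ 5·4 ≡ 6.
  x = λ² - 5 - 5 = 36 - 10 ≡ 5; y = λ·(5 - 5) - 1 ≡ 6. → (5, 6)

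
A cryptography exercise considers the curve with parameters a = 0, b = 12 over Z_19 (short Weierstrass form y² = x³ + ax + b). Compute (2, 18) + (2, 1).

The two points share x = 2 and their y-coordinates satisfy 18 + 1 ≡ 0 (mod 19), so they are inverses. Their sum is O.

O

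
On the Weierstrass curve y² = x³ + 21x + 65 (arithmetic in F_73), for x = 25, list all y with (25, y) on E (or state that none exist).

3, 70

x³ + 21x + 65 = 16215 ≡ 9 (mod 73).
Square roots of 9 mod 73: 3 and 70 (since 3² = 9 ≡ 9).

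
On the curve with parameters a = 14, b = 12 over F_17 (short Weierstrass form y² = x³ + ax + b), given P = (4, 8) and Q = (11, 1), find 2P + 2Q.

(9, 0)

First 2P:
Repeated addition: build up to 2P.
2P: tangent at (4, 8): λ = (3·4² + 14)/(2·8) ≡ 11/16. 16⁻¹ ≡ 16 (mod 17), so λ ≡ 11·16 ≡ 6.
  x = λ² - 4 - 4 = 36 - 8 ≡ 11; y = λ·(4 - 11) - 8 ≡ 1. → (11, 1)
2P = (11, 1).
Next 2Q:
Repeated addition: build up to 2Q.
2Q: tangent at (11, 1): λ = (3·11² + 14)/(2·1) ≡ 3/2. 2⁻¹ ≡ 9 (mod 17) since 2·9 = 18 ≡ 1, so λ ≡ 3·9 ≡ 10.
  x = λ² - 11 - 11 = 100 - 22 ≡ 10; y = λ·(11 - 10) - 1 ≡ 9. → (10, 9)
2Q = (10, 9).
Finally 2P + 2Q:
(11, 1) + (10, 9). λ = (9 - 1)/(10 - 11) ≡ 8/16 mod 17. 16⁻¹ ≡ 16 (mod 17), so λ ≡ 9.
  x = λ² - 11 - 10 = 81 - 21 ≡ 9; y = λ·(11 - 9) - 1 ≡ 0. → (9, 0)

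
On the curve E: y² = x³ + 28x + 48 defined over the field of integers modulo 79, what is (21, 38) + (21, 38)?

(9, 9)

tangent at (21, 38): λ = (3·21² + 28)/(2·38) ≡ 8/76. 76⁻¹ ≡ 26 (mod 79), so λ ≡ 8·26 ≡ 50.
  x = λ² - 21 - 21 = 2500 - 42 ≡ 9; y = λ·(21 - 9) - 38 ≡ 9. → (9, 9)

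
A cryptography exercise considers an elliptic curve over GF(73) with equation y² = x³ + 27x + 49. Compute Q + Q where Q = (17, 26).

(1, 2)

tangent at (17, 26): λ = (3·17² + 27)/(2·26) ≡ 18/52. 52⁻¹ ≡ 66 (mod 73), so λ ≡ 18·66 ≡ 20.
  x = λ² - 17 - 17 = 400 - 34 ≡ 1; y = λ·(17 - 1) - 26 ≡ 2. → (1, 2)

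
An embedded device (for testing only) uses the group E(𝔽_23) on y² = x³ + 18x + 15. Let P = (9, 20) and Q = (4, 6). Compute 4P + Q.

First 4P:
Double-and-add on 4 = (100)₂. Start with P = (9, 20) for the leading 1-bit.
double: tangent at (9, 20): λ = (3·9² + 18)/(2·20) ≡ 8/17. 17⁻¹ ≡ 19 (mod 23) since 17·19 = 323 ≡ 1, so λ ≡ 8·19 ≡ 14.
  x = λ² - 9 - 9 = 196 - 18 ≡ 17; y = λ·(9 - 17) - 20 ≡ 6. → (17, 6)
double: tangent at (17, 6): λ = (3·17² + 18)/(2·6) ≡ 11/12. 12⁻¹ ≡ 2 (mod 23), so λ ≡ 11·2 ≡ 22.
  x = λ² - 17 - 17 = 484 - 34 ≡ 13; y = λ·(17 - 13) - 6 ≡ 13. → (13, 13)
4P = (13, 13).
Finally 4P + Q:
(13, 13) + (4, 6). λ = (6 - 13)/(4 - 13) ≡ 16/14 mod 23. 14⁻¹ ≡ 5 (mod 23) since 14·5 = 70 ≡ 1, so λ ≡ 11.
  x = λ² - 13 - 4 = 121 - 17 ≡ 12; y = λ·(13 - 12) - 13 ≡ 21. → (12, 21)

(12, 21)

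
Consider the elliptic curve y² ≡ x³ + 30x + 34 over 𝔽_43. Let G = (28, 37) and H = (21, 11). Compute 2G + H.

First 2G:
Repeated addition: build up to 2G.
2G: tangent at (28, 37): λ = (3·28² + 30)/(2·37) ≡ 17/31. 31⁻¹ ≡ 25 (mod 43), so λ ≡ 17·25 ≡ 38.
  x = λ² - 28 - 28 = 1444 - 56 ≡ 12; y = λ·(28 - 12) - 37 ≡ 12. → (12, 12)
2G = (12, 12).
Finally 2G + H:
(12, 12) + (21, 11). λ = (11 - 12)/(21 - 12) ≡ 42/9 mod 43. 9⁻¹ ≡ 24 (mod 43) since 9·24 = 216 ≡ 1, so λ ≡ 19.
  x = λ² - 12 - 21 = 361 - 33 ≡ 27; y = λ·(12 - 27) - 12 ≡ 4. → (27, 4)

(27, 4)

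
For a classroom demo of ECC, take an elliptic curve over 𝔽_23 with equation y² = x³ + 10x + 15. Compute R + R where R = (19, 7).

(20, 2)

tangent at (19, 7): λ = (3·19² + 10)/(2·7) ≡ 12/14. 14⁻¹ ≡ 5 (mod 23), so λ ≡ 12·5 ≡ 14.
  x = λ² - 19 - 19 = 196 - 38 ≡ 20; y = λ·(19 - 20) - 7 ≡ 2. → (20, 2)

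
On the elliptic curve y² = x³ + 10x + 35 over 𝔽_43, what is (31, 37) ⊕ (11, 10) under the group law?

(24, 9)

(31, 37) + (11, 10). λ = (10 - 37)/(11 - 31) ≡ 16/23 mod 43. 23⁻¹ ≡ 15 (mod 43), so λ ≡ 25.
  x = λ² - 31 - 11 = 625 - 42 ≡ 24; y = λ·(31 - 24) - 37 ≡ 9. → (24, 9)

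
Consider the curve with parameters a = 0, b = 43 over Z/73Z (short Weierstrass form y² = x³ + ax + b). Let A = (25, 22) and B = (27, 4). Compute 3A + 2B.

(33, 8)

First 3A:
Repeated addition: build up to 3A.
2A: tangent at (25, 22): λ = (3·25² + 0)/(2·22) ≡ 50/44. 44⁻¹ ≡ 5 (mod 73), so λ ≡ 50·5 ≡ 31.
  x = λ² - 25 - 25 = 961 - 50 ≡ 35; y = λ·(25 - 35) - 22 ≡ 33. → (35, 33)
3A: (35, 33) + (25, 22). λ = (22 - 33)/(25 - 35) ≡ 62/63 mod 73. 63⁻¹ ≡ 51 (mod 73) since 63·51 = 3213 ≡ 1, so λ ≡ 23.
  x = λ² - 35 - 25 = 529 - 60 ≡ 31; y = λ·(35 - 31) - 33 ≡ 59. → (31, 59)
3A = (31, 59).
Next 2B:
Repeated addition: build up to 2B.
2B: tangent at (27, 4): λ = (3·27² + 0)/(2·4) ≡ 70/8. 8⁻¹ ≡ 64 (mod 73) since 8·64 = 512 ≡ 1, so λ ≡ 70·64 ≡ 27.
  x = λ² - 27 - 27 = 729 - 54 ≡ 18; y = λ·(27 - 18) - 4 ≡ 20. → (18, 20)
2B = (18, 20).
Finally 3A + 2B:
(31, 59) + (18, 20). λ = (20 - 59)/(18 - 31) ≡ 34/60 mod 73. 60⁻¹ ≡ 28 (mod 73), so λ ≡ 3.
  x = λ² - 31 - 18 = 9 - 49 ≡ 33; y = λ·(31 - 33) - 59 ≡ 8. → (33, 8)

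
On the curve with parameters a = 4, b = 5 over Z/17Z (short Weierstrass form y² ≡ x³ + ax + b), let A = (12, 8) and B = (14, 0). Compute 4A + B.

(7, 6)

First 4A:
Double-and-add on 4 = (100)₂. Start with A = (12, 8) for the leading 1-bit.
double: tangent at (12, 8): λ = (3·12² + 4)/(2·8) ≡ 11/16. 16⁻¹ ≡ 16 (mod 17), so λ ≡ 11·16 ≡ 6.
  x = λ² - 12 - 12 = 36 - 24 ≡ 12; y = λ·(12 - 12) - 8 ≡ 9. → (12, 9)
double: tangent at (12, 9): λ = (3·12² + 4)/(2·9) ≡ 11/1. 1⁻¹ ≡ 1 (mod 17), so λ ≡ 11·1 ≡ 11.
  x = λ² - 12 - 12 = 121 - 24 ≡ 12; y = λ·(12 - 12) - 9 ≡ 8. → (12, 8)
4A = (12, 8).
Finally 4A + B:
(12, 8) + (14, 0). λ = (0 - 8)/(14 - 12) ≡ 9/2 mod 17. 2⁻¹ ≡ 9 (mod 17) since 2·9 = 18 ≡ 1, so λ ≡ 13.
  x = λ² - 12 - 14 = 169 - 26 ≡ 7; y = λ·(12 - 7) - 8 ≡ 6. → (7, 6)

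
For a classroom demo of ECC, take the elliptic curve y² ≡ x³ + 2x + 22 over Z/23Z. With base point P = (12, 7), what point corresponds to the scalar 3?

(3, 20)

Repeated addition: build up to 3P.
2P: tangent at (12, 7): λ = (3·12² + 2)/(2·7) ≡ 20/14. 14⁻¹ ≡ 5 (mod 23), so λ ≡ 20·5 ≡ 8.
  x = λ² - 12 - 12 = 64 - 24 ≡ 17; y = λ·(12 - 17) - 7 ≡ 22. → (17, 22)
3P: (17, 22) + (12, 7). λ = (7 - 22)/(12 - 17) ≡ 8/18 mod 23. 18⁻¹ ≡ 9 (mod 23) since 18·9 = 162 ≡ 1, so λ ≡ 3.
  x = λ² - 17 - 12 = 9 - 29 ≡ 3; y = λ·(17 - 3) - 22 ≡ 20. → (3, 20)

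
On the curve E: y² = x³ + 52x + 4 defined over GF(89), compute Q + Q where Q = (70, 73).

tangent at (70, 73): λ = (3·70² + 52)/(2·73) ≡ 67/57. 57⁻¹ ≡ 25 (mod 89) since 57·25 = 1425 ≡ 1, so λ ≡ 67·25 ≡ 73.
  x = λ² - 70 - 70 = 5329 - 140 ≡ 27; y = λ·(70 - 27) - 73 ≡ 40. → (27, 40)

(27, 40)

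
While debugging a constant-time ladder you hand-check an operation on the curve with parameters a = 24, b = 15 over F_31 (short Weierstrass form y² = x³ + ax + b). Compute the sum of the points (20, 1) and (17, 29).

(20, 1) + (17, 29). λ = (29 - 1)/(17 - 20) ≡ 28/28 mod 31. 28⁻¹ ≡ 10 (mod 31), so λ ≡ 1.
  x = λ² - 20 - 17 = 1 - 37 ≡ 26; y = λ·(20 - 26) - 1 ≡ 24. → (26, 24)

(26, 24)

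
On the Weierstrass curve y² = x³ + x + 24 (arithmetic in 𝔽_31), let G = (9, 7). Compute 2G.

tangent at (9, 7): λ = (3·9² + 1)/(2·7) ≡ 27/14. 14⁻¹ ≡ 20 (mod 31) since 14·20 = 280 ≡ 1, so λ ≡ 27·20 ≡ 13.
  x = λ² - 9 - 9 = 169 - 18 ≡ 27; y = λ·(9 - 27) - 7 ≡ 7. → (27, 7)

(27, 7)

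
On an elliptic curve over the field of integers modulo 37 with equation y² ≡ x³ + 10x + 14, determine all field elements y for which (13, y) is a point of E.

x³ + 10x + 14 = 2341 ≡ 10 (mod 37).
Square roots of 10 mod 37: 11 and 26 (since 11² = 121 ≡ 10).

11, 26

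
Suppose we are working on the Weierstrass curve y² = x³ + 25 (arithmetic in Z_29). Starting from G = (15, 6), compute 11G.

Double-and-add on 11 = (1011)₂. Start with G = (15, 6) for the leading 1-bit.
double: tangent at (15, 6): λ = (3·15² + 0)/(2·6) ≡ 8/12. 12⁻¹ ≡ 17 (mod 29) since 12·17 = 204 ≡ 1, so λ ≡ 8·17 ≡ 20.
  x = λ² - 15 - 15 = 400 - 30 ≡ 22; y = λ·(15 - 22) - 6 ≡ 28. → (22, 28)
double: tangent at (22, 28): λ = (3·22² + 0)/(2·28) ≡ 2/27. 27⁻¹ ≡ 14 (mod 29) since 27·14 = 378 ≡ 1, so λ ≡ 2·14 ≡ 28.
  x = λ² - 22 - 22 = 784 - 44 ≡ 15; y = λ·(22 - 15) - 28 ≡ 23. → (15, 23)
add G: (15, 23) + (15, 6): same x and y₁ ≡ -y₂, so the sum is the point at infinity.
double: the point at infinity + the point at infinity = the point at infinity (identity).
add G: the point at infinity + (15, 6) = (15, 6) (identity).

(15, 6)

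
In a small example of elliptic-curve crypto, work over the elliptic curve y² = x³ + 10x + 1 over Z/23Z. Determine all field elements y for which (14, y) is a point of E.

none

x³ + 10x + 1 = 2885 ≡ 10 (mod 23).
10 is a non-residue mod 23; no y exists.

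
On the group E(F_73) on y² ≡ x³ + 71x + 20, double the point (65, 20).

(34, 36)

tangent at (65, 20): λ = (3·65² + 71)/(2·20) ≡ 44/40. 40⁻¹ ≡ 42 (mod 73) since 40·42 = 1680 ≡ 1, so λ ≡ 44·42 ≡ 23.
  x = λ² - 65 - 65 = 529 - 130 ≡ 34; y = λ·(65 - 34) - 20 ≡ 36. → (34, 36)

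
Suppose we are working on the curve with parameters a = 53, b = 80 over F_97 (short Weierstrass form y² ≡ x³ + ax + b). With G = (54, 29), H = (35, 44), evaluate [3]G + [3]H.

First 3G:
Repeated addition: build up to 3G.
2G: tangent at (54, 29): λ = (3·54² + 53)/(2·29) ≡ 71/58. 58⁻¹ ≡ 92 (mod 97) since 58·92 = 5336 ≡ 1, so λ ≡ 71·92 ≡ 33.
  x = λ² - 54 - 54 = 1089 - 108 ≡ 11; y = λ·(54 - 11) - 29 ≡ 32. → (11, 32)
3G: (11, 32) + (54, 29). λ = (29 - 32)/(54 - 11) ≡ 94/43 mod 97. 43⁻¹ ≡ 88 (mod 97) since 43·88 = 3784 ≡ 1, so λ ≡ 27.
  x = λ² - 11 - 54 = 729 - 65 ≡ 82; y = λ·(11 - 82) - 32 ≡ 88. → (82, 88)
3G = (82, 88).
Next 3H:
Repeated addition: build up to 3H.
2H: tangent at (35, 44): λ = (3·35² + 53)/(2·44) ≡ 42/88. 88⁻¹ ≡ 43 (mod 97), so λ ≡ 42·43 ≡ 60.
  x = λ² - 35 - 35 = 3600 - 70 ≡ 38; y = λ·(35 - 38) - 44 ≡ 67. → (38, 67)
3H: (38, 67) + (35, 44). λ = (44 - 67)/(35 - 38) ≡ 74/94 mod 97. 94⁻¹ ≡ 32 (mod 97), so λ ≡ 40.
  x = λ² - 38 - 35 = 1600 - 73 ≡ 72; y = λ·(38 - 72) - 67 ≡ 28. → (72, 28)
3H = (72, 28).
Finally 3G + 3H:
(82, 88) + (72, 28). λ = (28 - 88)/(72 - 82) ≡ 37/87 mod 97. 87⁻¹ ≡ 29 (mod 97), so λ ≡ 6.
  x = λ² - 82 - 72 = 36 - 154 ≡ 76; y = λ·(82 - 76) - 88 ≡ 45. → (76, 45)

(76, 45)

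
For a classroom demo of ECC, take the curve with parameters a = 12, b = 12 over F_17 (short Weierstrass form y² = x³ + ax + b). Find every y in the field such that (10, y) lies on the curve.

x³ + 12x + 12 = 1132 ≡ 10 (mod 17).
10 is a non-residue mod 17; no y exists.

none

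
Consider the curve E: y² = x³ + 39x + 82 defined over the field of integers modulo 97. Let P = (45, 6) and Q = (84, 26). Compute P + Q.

(74, 4)

(45, 6) + (84, 26). λ = (26 - 6)/(84 - 45) ≡ 20/39 mod 97. 39⁻¹ ≡ 5 (mod 97), so λ ≡ 3.
  x = λ² - 45 - 84 = 9 - 129 ≡ 74; y = λ·(45 - 74) - 6 ≡ 4. → (74, 4)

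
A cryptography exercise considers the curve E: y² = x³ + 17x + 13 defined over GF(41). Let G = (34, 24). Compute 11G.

Double-and-add on 11 = (1011)₂. Start with G = (34, 24) for the leading 1-bit.
double: tangent at (34, 24): λ = (3·34² + 17)/(2·24) ≡ 0/7. 7⁻¹ ≡ 6 (mod 41) since 7·6 = 42 ≡ 1, so λ ≡ 0·6 ≡ 0.
  x = λ² - 34 - 34 = 0 - 68 ≡ 14; y = λ·(34 - 14) - 24 ≡ 17. → (14, 17)
double: tangent at (14, 17): λ = (3·14² + 17)/(2·17) ≡ 31/34. 34⁻¹ ≡ 35 (mod 41), so λ ≡ 31·35 ≡ 19.
  x = λ² - 14 - 14 = 361 - 28 ≡ 5; y = λ·(14 - 5) - 17 ≡ 31. → (5, 31)
add G: (5, 31) + (34, 24). λ = (24 - 31)/(34 - 5) ≡ 34/29 mod 41. 29⁻¹ ≡ 17 (mod 41), so λ ≡ 4.
  x = λ² - 5 - 34 = 16 - 39 ≡ 18; y = λ·(5 - 18) - 31 ≡ 40. → (18, 40)
double: tangent at (18, 40): λ = (3·18² + 17)/(2·40) ≡ 5/39. 39⁻¹ ≡ 20 (mod 41) since 39·20 = 780 ≡ 1, so λ ≡ 5·20 ≡ 18.
  x = λ² - 18 - 18 = 324 - 36 ≡ 1; y = λ·(18 - 1) - 40 ≡ 20. → (1, 20)
add G: (1, 20) + (34, 24). λ = (24 - 20)/(34 - 1) ≡ 4/33 mod 41. 33⁻¹ ≡ 5 (mod 41), so λ ≡ 20.
  x = λ² - 1 - 34 = 400 - 35 ≡ 37; y = λ·(1 - 37) - 20 ≡ 39. → (37, 39)

(37, 39)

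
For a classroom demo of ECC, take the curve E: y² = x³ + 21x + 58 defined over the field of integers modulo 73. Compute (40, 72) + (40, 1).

The two points share x = 40 and their y-coordinates satisfy 72 + 1 ≡ 0 (mod 73), so they are inverses. Their sum is ∞.

O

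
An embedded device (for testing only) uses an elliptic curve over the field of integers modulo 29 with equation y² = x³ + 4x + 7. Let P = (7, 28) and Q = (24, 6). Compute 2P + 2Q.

First 2P:
Repeated addition: build up to 2P.
2P: tangent at (7, 28): λ = (3·7² + 4)/(2·28) ≡ 6/27. 27⁻¹ ≡ 14 (mod 29), so λ ≡ 6·14 ≡ 26.
  x = λ² - 7 - 7 = 676 - 14 ≡ 24; y = λ·(7 - 24) - 28 ≡ 23. → (24, 23)
2P = (24, 23).
Next 2Q:
Repeated addition: build up to 2Q.
2Q: tangent at (24, 6): λ = (3·24² + 4)/(2·6) ≡ 21/12. 12⁻¹ ≡ 17 (mod 29), so λ ≡ 21·17 ≡ 9.
  x = λ² - 24 - 24 = 81 - 48 ≡ 4; y = λ·(24 - 4) - 6 ≡ 0. → (4, 0)
2Q = (4, 0).
Finally 2P + 2Q:
(24, 23) + (4, 0). λ = (0 - 23)/(4 - 24) ≡ 6/9 mod 29. 9⁻¹ ≡ 13 (mod 29), so λ ≡ 20.
  x = λ² - 24 - 4 = 400 - 28 ≡ 24; y = λ·(24 - 24) - 23 ≡ 6. → (24, 6)

(24, 6)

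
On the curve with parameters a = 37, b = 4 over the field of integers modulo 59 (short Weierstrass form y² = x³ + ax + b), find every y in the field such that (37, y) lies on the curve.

none

x³ + 37x + 4 = 52026 ≡ 47 (mod 59).
47 is a non-residue mod 59; no y exists.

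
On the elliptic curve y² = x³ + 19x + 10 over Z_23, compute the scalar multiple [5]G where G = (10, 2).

(10, 2)

Double-and-add on 5 = (101)₂. Start with G = (10, 2) for the leading 1-bit.
double: tangent at (10, 2): λ = (3·10² + 19)/(2·2) ≡ 20/4. 4⁻¹ ≡ 6 (mod 23) since 4·6 = 24 ≡ 1, so λ ≡ 20·6 ≡ 5.
  x = λ² - 10 - 10 = 25 - 20 ≡ 5; y = λ·(10 - 5) - 2 ≡ 0. → (5, 0)
double: (5, 0) + (5, 0): same x and y₁ ≡ -y₂, so the sum is ∞.
add G: ∞ + (10, 2) = (10, 2) (identity).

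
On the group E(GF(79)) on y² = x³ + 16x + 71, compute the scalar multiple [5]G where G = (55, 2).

(49, 77)

Double-and-add on 5 = (101)₂. Start with G = (55, 2) for the leading 1-bit.
double: tangent at (55, 2): λ = (3·55² + 16)/(2·2) ≡ 6/4. 4⁻¹ ≡ 20 (mod 79) since 4·20 = 80 ≡ 1, so λ ≡ 6·20 ≡ 41.
  x = λ² - 55 - 55 = 1681 - 110 ≡ 70; y = λ·(55 - 70) - 2 ≡ 15. → (70, 15)
double: tangent at (70, 15): λ = (3·70² + 16)/(2·15) ≡ 22/30. 30⁻¹ ≡ 29 (mod 79), so λ ≡ 22·29 ≡ 6.
  x = λ² - 70 - 70 = 36 - 140 ≡ 54; y = λ·(70 - 54) - 15 ≡ 2. → (54, 2)
add G: (54, 2) + (55, 2). λ = (2 - 2)/(55 - 54) ≡ 0/1 mod 79. 1⁻¹ ≡ 1 (mod 79), so λ ≡ 0.
  x = λ² - 54 - 55 = 0 - 109 ≡ 49; y = λ·(54 - 49) - 2 ≡ 77. → (49, 77)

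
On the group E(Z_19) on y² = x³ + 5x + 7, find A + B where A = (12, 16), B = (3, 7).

(12, 16) + (3, 7). λ = (7 - 16)/(3 - 12) ≡ 10/10 mod 19. 10⁻¹ ≡ 2 (mod 19), so λ ≡ 1.
  x = λ² - 12 - 3 = 1 - 15 ≡ 5; y = λ·(12 - 5) - 16 ≡ 10. → (5, 10)

(5, 10)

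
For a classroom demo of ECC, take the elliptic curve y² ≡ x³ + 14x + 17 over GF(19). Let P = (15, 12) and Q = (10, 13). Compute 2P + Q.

First 2P:
Repeated addition: build up to 2P.
2P: tangent at (15, 12): λ = (3·15² + 14)/(2·12) ≡ 5/5. 5⁻¹ ≡ 4 (mod 19), so λ ≡ 5·4 ≡ 1.
  x = λ² - 15 - 15 = 1 - 30 ≡ 9; y = λ·(15 - 9) - 12 ≡ 13. → (9, 13)
2P = (9, 13).
Finally 2P + Q:
(9, 13) + (10, 13). λ = (13 - 13)/(10 - 9) ≡ 0/1 mod 19. 1⁻¹ ≡ 1 (mod 19) since 1·1 = 1 ≡ 1, so λ ≡ 0.
  x = λ² - 9 - 10 = 0 - 19 ≡ 0; y = λ·(9 - 0) - 13 ≡ 6. → (0, 6)

(0, 6)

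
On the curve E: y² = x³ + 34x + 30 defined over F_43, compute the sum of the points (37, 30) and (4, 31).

(37, 30) + (4, 31). λ = (31 - 30)/(4 - 37) ≡ 1/10 mod 43. 10⁻¹ ≡ 13 (mod 43), so λ ≡ 13.
  x = λ² - 37 - 4 = 169 - 41 ≡ 42; y = λ·(37 - 42) - 30 ≡ 34. → (42, 34)

(42, 34)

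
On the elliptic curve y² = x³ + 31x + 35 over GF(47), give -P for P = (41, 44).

-(41, 44) = (41, -44 mod 47) = (41, 3).

(41, 3)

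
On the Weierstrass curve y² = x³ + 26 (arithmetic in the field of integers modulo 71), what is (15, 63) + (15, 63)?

(15, 8)

tangent at (15, 63): λ = (3·15² + 0)/(2·63) ≡ 36/55. 55⁻¹ ≡ 31 (mod 71) since 55·31 = 1705 ≡ 1, so λ ≡ 36·31 ≡ 51.
  x = λ² - 15 - 15 = 2601 - 30 ≡ 15; y = λ·(15 - 15) - 63 ≡ 8. → (15, 8)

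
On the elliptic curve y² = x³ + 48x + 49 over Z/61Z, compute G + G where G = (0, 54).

(13, 8)

tangent at (0, 54): λ = (3·0² + 48)/(2·54) ≡ 48/47. 47⁻¹ ≡ 13 (mod 61), so λ ≡ 48·13 ≡ 14.
  x = λ² - 0 - 0 = 196 - 0 ≡ 13; y = λ·(0 - 13) - 54 ≡ 8. → (13, 8)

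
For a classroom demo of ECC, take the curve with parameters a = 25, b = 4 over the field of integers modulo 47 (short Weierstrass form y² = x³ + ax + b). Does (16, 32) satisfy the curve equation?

y² = 32² ≡ 37; x³ + 25x + 4 = 4500 ≡ 35 (mod 47). 37 ≠ 35.

no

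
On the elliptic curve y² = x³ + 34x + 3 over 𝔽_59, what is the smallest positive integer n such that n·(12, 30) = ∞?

2P: tangent at (12, 30): λ = (3·12² + 34)/(2·30) ≡ 53/1. 1⁻¹ ≡ 1 (mod 59), so λ ≡ 53·1 ≡ 53.
  x = λ² - 12 - 12 = 2809 - 24 ≡ 12; y = λ·(12 - 12) - 30 ≡ 29. → (12, 29)
3P: (12, 29) + (12, 30): same x and y₁ ≡ -y₂, so the sum is ∞.
3P = ∞, so the order is 3.

3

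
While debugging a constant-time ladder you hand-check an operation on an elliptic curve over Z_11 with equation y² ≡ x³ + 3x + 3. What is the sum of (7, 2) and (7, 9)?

O

The two points share x = 7 and their y-coordinates satisfy 2 + 9 ≡ 0 (mod 11), so they are inverses. Their sum is ∞.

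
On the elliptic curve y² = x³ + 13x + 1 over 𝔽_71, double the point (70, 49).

tangent at (70, 49): λ = (3·70² + 13)/(2·49) ≡ 16/27. 27⁻¹ ≡ 50 (mod 71) since 27·50 = 1350 ≡ 1, so λ ≡ 16·50 ≡ 19.
  x = λ² - 70 - 70 = 361 - 140 ≡ 8; y = λ·(70 - 8) - 49 ≡ 64. → (8, 64)

(8, 64)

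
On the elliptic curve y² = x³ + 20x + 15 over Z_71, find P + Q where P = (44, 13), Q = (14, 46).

(44, 13) + (14, 46). λ = (46 - 13)/(14 - 44) ≡ 33/41 mod 71. 41⁻¹ ≡ 26 (mod 71), so λ ≡ 6.
  x = λ² - 44 - 14 = 36 - 58 ≡ 49; y = λ·(44 - 49) - 13 ≡ 28. → (49, 28)

(49, 28)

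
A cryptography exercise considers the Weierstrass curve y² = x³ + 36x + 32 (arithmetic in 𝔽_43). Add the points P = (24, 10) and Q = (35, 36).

(24, 10) + (35, 36). λ = (36 - 10)/(35 - 24) ≡ 26/11 mod 43. 11⁻¹ ≡ 4 (mod 43), so λ ≡ 18.
  x = λ² - 24 - 35 = 324 - 59 ≡ 7; y = λ·(24 - 7) - 10 ≡ 38. → (7, 38)

(7, 38)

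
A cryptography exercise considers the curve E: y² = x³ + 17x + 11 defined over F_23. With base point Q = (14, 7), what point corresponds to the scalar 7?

(18, 13)

Repeated addition: build up to 7Q.
2Q: tangent at (14, 7): λ = (3·14² + 17)/(2·7) ≡ 7/14. 14⁻¹ ≡ 5 (mod 23), so λ ≡ 7·5 ≡ 12.
  x = λ² - 14 - 14 = 144 - 28 ≡ 1; y = λ·(14 - 1) - 7 ≡ 11. → (1, 11)
3Q: (1, 11) + (14, 7). λ = (7 - 11)/(14 - 1) ≡ 19/13 mod 23. 13⁻¹ ≡ 16 (mod 23), so λ ≡ 5.
  x = λ² - 1 - 14 = 25 - 15 ≡ 10; y = λ·(1 - 10) - 11 ≡ 13. → (10, 13)
4Q: (10, 13) + (14, 7). λ = (7 - 13)/(14 - 10) ≡ 17/4 mod 23. 4⁻¹ ≡ 6 (mod 23) since 4·6 = 24 ≡ 1, so λ ≡ 10.
  x = λ² - 10 - 14 = 100 - 24 ≡ 7; y = λ·(10 - 7) - 13 ≡ 17. → (7, 17)
5Q: (7, 17) + (14, 7). λ = (7 - 17)/(14 - 7) ≡ 13/7 mod 23. 7⁻¹ ≡ 10 (mod 23) since 7·10 = 70 ≡ 1, so λ ≡ 15.
  x = λ² - 7 - 14 = 225 - 21 ≡ 20; y = λ·(7 - 20) - 17 ≡ 18. → (20, 18)
6Q: (20, 18) + (14, 7). λ = (7 - 18)/(14 - 20) ≡ 12/17 mod 23. 17⁻¹ ≡ 19 (mod 23), so λ ≡ 21.
  x = λ² - 20 - 14 = 441 - 34 ≡ 16; y = λ·(20 - 16) - 18 ≡ 20. → (16, 20)
7Q: (16, 20) + (14, 7). λ = (7 - 20)/(14 - 16) ≡ 10/21 mod 23. 21⁻¹ ≡ 11 (mod 23), so λ ≡ 18.
  x = λ² - 16 - 14 = 324 - 30 ≡ 18; y = λ·(16 - 18) - 20 ≡ 13. → (18, 13)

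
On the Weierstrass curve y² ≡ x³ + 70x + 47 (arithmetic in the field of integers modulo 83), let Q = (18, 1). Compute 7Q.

(4, 15)

Repeated addition: build up to 7Q.
2Q: tangent at (18, 1): λ = (3·18² + 70)/(2·1) ≡ 46/2. 2⁻¹ ≡ 42 (mod 83), so λ ≡ 46·42 ≡ 23.
  x = λ² - 18 - 18 = 529 - 36 ≡ 78; y = λ·(18 - 78) - 1 ≡ 30. → (78, 30)
3Q: (78, 30) + (18, 1). λ = (1 - 30)/(18 - 78) ≡ 54/23 mod 83. 23⁻¹ ≡ 65 (mod 83), so λ ≡ 24.
  x = λ² - 78 - 18 = 576 - 96 ≡ 65; y = λ·(78 - 65) - 30 ≡ 33. → (65, 33)
4Q: (65, 33) + (18, 1). λ = (1 - 33)/(18 - 65) ≡ 51/36 mod 83. 36⁻¹ ≡ 30 (mod 83) since 36·30 = 1080 ≡ 1, so λ ≡ 36.
  x = λ² - 65 - 18 = 1296 - 83 ≡ 51; y = λ·(65 - 51) - 33 ≡ 56. → (51, 56)
5Q: (51, 56) + (18, 1). λ = (1 - 56)/(18 - 51) ≡ 28/50 mod 83. 50⁻¹ ≡ 5 (mod 83), so λ ≡ 57.
  x = λ² - 51 - 18 = 3249 - 69 ≡ 26; y = λ·(51 - 26) - 56 ≡ 41. → (26, 41)
6Q: (26, 41) + (18, 1). λ = (1 - 41)/(18 - 26) ≡ 43/75 mod 83. 75⁻¹ ≡ 31 (mod 83), so λ ≡ 5.
  x = λ² - 26 - 18 = 25 - 44 ≡ 64; y = λ·(26 - 64) - 41 ≡ 18. → (64, 18)
7Q: (64, 18) + (18, 1). λ = (1 - 18)/(18 - 64) ≡ 66/37 mod 83. 37⁻¹ ≡ 9 (mod 83) since 37·9 = 333 ≡ 1, so λ ≡ 13.
  x = λ² - 64 - 18 = 169 - 82 ≡ 4; y = λ·(64 - 4) - 18 ≡ 15. → (4, 15)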